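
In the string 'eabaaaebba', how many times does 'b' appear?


Scanning 'eabaaaebba' for 'b':
  Position 2: 'b' -> MATCH (count: 1)
  Position 7: 'b' -> MATCH (count: 2)
  Position 8: 'b' -> MATCH (count: 3)
Total occurrences of 'b': 3

3


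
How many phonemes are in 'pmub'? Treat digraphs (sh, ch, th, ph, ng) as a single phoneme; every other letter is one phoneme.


Parsing 'pmub' greedily, digraphs first:
  'p' -> consonant phoneme (phonemes so far: 1)
  'm' -> consonant phoneme (phonemes so far: 2)
  'u' -> vowel phoneme (phonemes so far: 3)
  'b' -> consonant phoneme (phonemes so far: 4)
Total phonemes: 4

4


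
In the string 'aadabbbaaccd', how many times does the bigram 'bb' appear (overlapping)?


Scanning 'aadabbbaaccd' for bigram 'bb':
  Position 0: 'aa' -> no
  Position 1: 'ad' -> no
  Position 2: 'da' -> no
  Position 3: 'ab' -> no
  Position 4: 'bb' -> MATCH
  Position 5: 'bb' -> MATCH
  Position 6: 'ba' -> no
  Position 7: 'aa' -> no
  Position 8: 'ac' -> no
  Position 9: 'cc' -> no
  Position 10: 'cd' -> no
Total matches: 2

2


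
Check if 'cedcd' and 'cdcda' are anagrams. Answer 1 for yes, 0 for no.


Sort characters of 'cedcd': 'ccdde'
Sort characters of 'cdcda': 'accdd'
Sorted forms differ -> they are NOT anagrams
Result: 0

0


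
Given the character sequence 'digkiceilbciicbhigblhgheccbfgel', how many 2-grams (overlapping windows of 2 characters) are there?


String 'digkiceilbciicbhigblhgheccbfgel' has length L = 31.
Number of overlapping n-grams = L - n + 1
Substituting: 31 - 2 + 1 = 30

30


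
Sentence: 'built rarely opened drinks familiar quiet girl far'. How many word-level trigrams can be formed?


Word trigrams from [8] words:
  Trigram 1: (built rarely opened)
  Trigram 2: (rarely opened drinks)
  Trigram 3: (opened drinks familiar)
  Trigram 4: (drinks familiar quiet)
  Trigram 5: (familiar quiet girl)
  Trigram 6: (quiet girl far)
Total word trigrams: 8 - 2 = 6

6


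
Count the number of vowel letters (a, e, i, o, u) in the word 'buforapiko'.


Scanning each character of 'buforapiko':
  Position 1: 'b' -> consonant (running count: 0)
  Position 2: 'u' -> vowel (running count: 1)
  Position 3: 'f' -> consonant (running count: 1)
  Position 4: 'o' -> vowel (running count: 2)
  Position 5: 'r' -> consonant (running count: 2)
  Position 6: 'a' -> vowel (running count: 3)
  Position 7: 'p' -> consonant (running count: 3)
  Position 8: 'i' -> vowel (running count: 4)
  Position 9: 'k' -> consonant (running count: 4)
  Position 10: 'o' -> vowel (running count: 5)
Total vowels: 5

5


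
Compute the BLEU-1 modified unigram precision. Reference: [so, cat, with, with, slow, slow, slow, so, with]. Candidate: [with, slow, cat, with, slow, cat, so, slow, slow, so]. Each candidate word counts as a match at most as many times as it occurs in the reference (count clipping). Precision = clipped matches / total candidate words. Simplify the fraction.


Reference word counts: {'cat': 1, 'slow': 3, 'so': 2, 'with': 3}
Checking each candidate word (with clipping):
  'with' -> in reference (ref count 3, used 1/3) -> match (matches: 1)
  'slow' -> in reference (ref count 3, used 1/3) -> match (matches: 2)
  'cat' -> in reference (ref count 1, used 1/1) -> match (matches: 3)
  'with' -> in reference (ref count 3, used 2/3) -> match (matches: 4)
  'slow' -> in reference (ref count 3, used 2/3) -> match (matches: 5)
  'cat' -> ref count 1 already used up (1/1) -> clipped, no match (matches: 5)
  'so' -> in reference (ref count 2, used 1/2) -> match (matches: 6)
  'slow' -> in reference (ref count 3, used 3/3) -> match (matches: 7)
  'slow' -> ref count 3 already used up (3/3) -> clipped, no match (matches: 7)
  'so' -> in reference (ref count 2, used 2/2) -> match (matches: 8)
Clipped matches: 8, Candidate length: 10
Precision = 8/10 = 4/5

4/5


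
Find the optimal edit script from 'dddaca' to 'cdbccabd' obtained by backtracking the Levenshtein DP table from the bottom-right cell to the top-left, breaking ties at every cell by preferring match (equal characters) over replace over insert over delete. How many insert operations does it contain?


Edit distance = 5. Backtracking from cell (6, 8) with preference match > replace > insert > delete,
then listing the resulting alignment 'dddaca' -> 'cdbccabd' left to right:
  Step 1: replace d->c
  Step 2: keep 'd'
  Step 3: replace d->b
  Step 4: replace a->c
  Step 5: keep 'c'
  Step 6: keep 'a'
  Step 7: insert 'b' [insertion #1]
  Step 8: insert 'd' [insertion #2]
Total insertions: 2

2


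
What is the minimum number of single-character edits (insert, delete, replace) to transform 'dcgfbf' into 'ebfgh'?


Building DP table for s1='dcgfbf' (len 6) and s2='ebfgh' (len 5):
       e  b  f  g  h
    0  1  2  3  4  5
  d 1  1  2  3  4  5
  c 2  2  2  3  4  5
  g 3  3  3  3  3  4
  f 4  4  4  3  4  4
  b 5  5  4  4  4  5
  f 6  6  5  4  5  5
Edit distance = dp[6][5] = 5

5


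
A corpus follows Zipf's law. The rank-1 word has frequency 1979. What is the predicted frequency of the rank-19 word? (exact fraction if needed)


Zipf's law: freq(rank) = f1 / rank
f1 = 1979, rank = 19
freq = 1979 / 19
GCD(1979, 19) = 1
Simplified: 1979/19

1979/19


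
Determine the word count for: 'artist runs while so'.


Counting words by splitting on spaces:
  Word 1: 'artist'
  Word 2: 'runs'
  Word 3: 'while'
  Word 4: 'so'
Total words: 4

4


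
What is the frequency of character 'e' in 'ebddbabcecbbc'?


Scanning 'ebddbabcecbbc' for 'e':
  Position 0: 'e' -> MATCH (count: 1)
  Position 8: 'e' -> MATCH (count: 2)
Total occurrences of 'e': 2

2


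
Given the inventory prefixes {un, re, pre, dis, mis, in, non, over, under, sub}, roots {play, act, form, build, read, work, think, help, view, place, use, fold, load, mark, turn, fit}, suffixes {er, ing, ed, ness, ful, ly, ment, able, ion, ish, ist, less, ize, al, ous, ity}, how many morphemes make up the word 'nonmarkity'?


Segmenting 'nonmarkity' against the inventory:
  'non' -> prefix (morpheme 1)
  'mark' -> root (morpheme 2)
  'ity' -> suffix (morpheme 3)
Total morphemes: 3

3


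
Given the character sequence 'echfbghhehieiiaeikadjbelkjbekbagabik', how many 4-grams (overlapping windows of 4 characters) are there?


String 'echfbghhehieiiaeikadjbelkjbekbagabik' has length L = 36.
Number of overlapping n-grams = L - n + 1
Substituting: 36 - 4 + 1 = 33

33


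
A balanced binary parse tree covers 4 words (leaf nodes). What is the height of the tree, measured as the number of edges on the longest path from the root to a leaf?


In a balanced binary tree with n leaves the deepest leaf is ceil(log2(n)) edges below the root.
log2(4) = 2.0000
ceil(2.0000) = 2
height (edges) = 2

2


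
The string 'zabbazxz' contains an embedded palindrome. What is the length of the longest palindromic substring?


Scanning 'zabbazxz' for palindromic substrings.
Substring at positions 0-5: 'zabbaz'.
Check: reverse('zabbaz') = 'zabbaz' -> palindrome confirmed.
Neighbouring characters ('-' / 'x') break symmetry, so it cannot extend further.
No longer palindromic substring exists; longest length = 6

6


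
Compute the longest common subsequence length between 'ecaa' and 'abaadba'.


DP table for LCS of 'ecaa' and 'abaadba':
       a  b  a  a  d  b  a
    0  0  0  0  0  0  0  0
  e 0  0  0  0  0  0  0  0
  c 0  0  0  0  0  0  0  0
  a 0  1  1  1  1  1  1  1
  a 0  1  1  2  2  2  2  2
LCS: 'aa'
LCS length = 2

2


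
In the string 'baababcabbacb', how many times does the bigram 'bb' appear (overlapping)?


Scanning 'baababcabbacb' for bigram 'bb':
  Position 0: 'ba' -> no
  Position 1: 'aa' -> no
  Position 2: 'ab' -> no
  Position 3: 'ba' -> no
  Position 4: 'ab' -> no
  Position 5: 'bc' -> no
  Position 6: 'ca' -> no
  Position 7: 'ab' -> no
  Position 8: 'bb' -> MATCH
  Position 9: 'ba' -> no
  Position 10: 'ac' -> no
  Position 11: 'cb' -> no
Total matches: 1

1


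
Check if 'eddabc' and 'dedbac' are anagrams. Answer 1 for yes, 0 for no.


Sort characters of 'eddabc': 'abcdde'
Sort characters of 'dedbac': 'abcdde'
Sorted forms match -> they ARE anagrams
Result: 1

1


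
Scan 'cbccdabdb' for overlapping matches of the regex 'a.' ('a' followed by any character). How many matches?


Pattern: a. means 'a' followed by any character.
Scanning 'cbccdabdb' position-by-position:
  Pos 0: window 'cb' -> no
  Pos 1: window 'bc' -> no
  Pos 2: window 'cc' -> no
  Pos 3: window 'cd' -> no
  Pos 4: window 'da' -> no
  Pos 5: window 'ab' -> MATCH
  Pos 6: window 'bd' -> no
  Pos 7: window 'db' -> no
  Pos 8: window 'b' -> no
Total matches: 1

1


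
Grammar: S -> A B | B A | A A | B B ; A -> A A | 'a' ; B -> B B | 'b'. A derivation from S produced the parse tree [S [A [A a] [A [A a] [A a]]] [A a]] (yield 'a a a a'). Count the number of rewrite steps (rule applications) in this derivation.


Every bracketed nonterminal node [X ...] in the tree is produced by exactly one rule application.
Reading the tree off as a leftmost derivation:
  Step 1: S  =>  A A   (applied S -> A A)
  Step 2: A A  =>  A A A   (applied A -> A A)
  Step 3: A A A  =>  a A A   (applied A -> a)
  Step 4: a A A  =>  a A A A   (applied A -> A A)
  Step 5: a A A A  =>  a a A A   (applied A -> a)
  Step 6: a a A A  =>  a a a A   (applied A -> a)
  Step 7: a a a A  =>  a a a a   (applied A -> a)
Final yield: a a a a
Total rewrite steps: 7

7


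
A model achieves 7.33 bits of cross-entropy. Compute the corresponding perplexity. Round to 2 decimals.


Perplexity formula: PP = 2^H
H = 7.33
PP = 2^7.33
Decompose: 2^7.33 = 2^7 * 2^0.33
2^7 = 128, 2^0.33 ~ 1.2570134
PP ~ 128 * 1.2570134 = 160.8977152
Rounded to 2 decimals: 160.90

160.90


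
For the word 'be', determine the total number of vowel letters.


Scanning each character of 'be':
  Position 1: 'b' -> consonant (running count: 0)
  Position 2: 'e' -> vowel (running count: 1)
Total vowels: 1

1


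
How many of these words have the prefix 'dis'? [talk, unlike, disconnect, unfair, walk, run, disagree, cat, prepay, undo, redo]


Checking each word for prefix 'dis':
  'talk' -> no (count: 0)
  'unlike' -> no (count: 0)
  'disconnect' -> YES, starts with 'dis' (count: 1)
  'unfair' -> no (count: 1)
  'walk' -> no (count: 1)
  'run' -> no (count: 1)
  'disagree' -> YES, starts with 'dis' (count: 2)
  'cat' -> no (count: 2)
  'prepay' -> no (count: 2)
  'undo' -> no (count: 2)
  'redo' -> no (count: 2)
Total with prefix 'dis': 2

2


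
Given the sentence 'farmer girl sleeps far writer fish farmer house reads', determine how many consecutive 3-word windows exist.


Word trigrams from [9] words:
  Trigram 1: (farmer girl sleeps)
  Trigram 2: (girl sleeps far)
  Trigram 3: (sleeps far writer)
  Trigram 4: (far writer fish)
  Trigram 5: (writer fish farmer)
  Trigram 6: (fish farmer house)
  Trigram 7: (farmer house reads)
Total word trigrams: 9 - 2 = 7

7


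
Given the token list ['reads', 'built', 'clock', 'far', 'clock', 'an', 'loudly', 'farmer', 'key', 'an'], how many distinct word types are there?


Listing all tokens and tracking unique types:
  Token 1: 'reads' -> NEW (unique so far: 1)
  Token 2: 'built' -> NEW (unique so far: 2)
  Token 3: 'clock' -> NEW (unique so far: 3)
  Token 4: 'far' -> NEW (unique so far: 4)
  Token 5: 'clock' -> duplicate (unique so far: 4)
  Token 6: 'an' -> NEW (unique so far: 5)
  Token 7: 'loudly' -> NEW (unique so far: 6)
  Token 8: 'farmer' -> NEW (unique so far: 7)
  Token 9: 'key' -> NEW (unique so far: 8)
  Token 10: 'an' -> duplicate (unique so far: 8)
Unique types: ('an', 'built', 'clock', 'far', 'farmer', 'key', 'loudly', 'reads')
Vocabulary size: 8

8


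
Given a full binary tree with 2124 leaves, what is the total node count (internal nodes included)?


Leaf nodes (terminals): 2124
Internal nodes = n - 1 = 2124 - 1 = 2123
Total = leaves + internal = 2124 + 2123 = 4247

4247


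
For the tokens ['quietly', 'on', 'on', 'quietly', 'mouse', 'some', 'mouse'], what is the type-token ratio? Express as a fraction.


Tokens: 7
Unique types: ('mouse', 'on', 'quietly', 'some') = 4
TTR = 4/7
Already in lowest terms.

4/7


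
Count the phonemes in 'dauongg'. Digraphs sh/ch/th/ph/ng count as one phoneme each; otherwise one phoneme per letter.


Parsing 'dauongg' greedily, digraphs first:
  'd' -> consonant phoneme (phonemes so far: 1)
  'a' -> vowel phoneme (phonemes so far: 2)
  'u' -> vowel phoneme (phonemes so far: 3)
  'o' -> vowel phoneme (phonemes so far: 4)
  'ng' -> digraph (1 consonant phoneme) (phonemes so far: 5)
  'g' -> consonant phoneme (phonemes so far: 6)
Total phonemes: 6

6


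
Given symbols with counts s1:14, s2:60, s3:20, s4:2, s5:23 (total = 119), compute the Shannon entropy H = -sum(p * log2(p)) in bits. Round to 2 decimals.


Computing entropy H = -sum(p_i * log2(p_i)):
  s1: p = 14/119 = 0.1176, -p*log2(p) = 0.3632
  s2: p = 60/119 = 0.5042, -p*log2(p) = 0.4981
  s3: p = 20/119 = 0.1681, -p*log2(p) = 0.4324
  s4: p = 2/119 = 0.0168, -p*log2(p) = 0.0991
  s5: p = 23/119 = 0.1933, -p*log2(p) = 0.4583
H = sum of terms = 1.8511
Rounded to 2 decimals: 1.85

1.85


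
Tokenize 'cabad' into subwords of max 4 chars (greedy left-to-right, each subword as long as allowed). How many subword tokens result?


'cabad' has 5 characters.
Chunking with max size 4:
  Chunk 1: 'caba' (positions 0-3)
  Chunk 2: 'd' (positions 4-4)
Total chunks: ceil(5 / 4) = 2

2


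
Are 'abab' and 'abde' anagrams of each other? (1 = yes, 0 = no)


Sort characters of 'abab': 'aabb'
Sort characters of 'abde': 'abde'
Sorted forms differ -> they are NOT anagrams
Result: 0

0


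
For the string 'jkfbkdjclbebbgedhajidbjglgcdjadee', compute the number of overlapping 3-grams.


String 'jkfbkdjclbebbgedhajidbjglgcdjadee' has length L = 33.
Number of overlapping n-grams = L - n + 1
Substituting: 33 - 3 + 1 = 31

31


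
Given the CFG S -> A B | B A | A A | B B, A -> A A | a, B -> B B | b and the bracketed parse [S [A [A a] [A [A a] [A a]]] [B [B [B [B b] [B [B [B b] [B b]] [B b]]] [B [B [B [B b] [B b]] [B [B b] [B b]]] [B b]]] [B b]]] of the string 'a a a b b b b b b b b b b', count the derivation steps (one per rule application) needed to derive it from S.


Every bracketed nonterminal node [X ...] in the tree is produced by exactly one rule application.
Reading the tree off as a leftmost derivation:
  Step 1: S  =>  A B   (applied S -> A B)
  Step 2: A B  =>  A A B   (applied A -> A A)
  Step 3: A A B  =>  a A B   (applied A -> a)
  Step 4: a A B  =>  a A A B   (applied A -> A A)
  Step 5: a A A B  =>  a a A B   (applied A -> a)
  Step 6: a a A B  =>  a a a B   (applied A -> a)
  Step 7: a a a B  =>  a a a B B   (applied B -> B B)
  Step 8: a a a B B  =>  a a a B B B   (applied B -> B B)
  Step 9: a a a B B B  =>  a a a B B B B   (applied B -> B B)
  Step 10: a a a B B B B  =>  a a a b B B B   (applied B -> b)
  Step 11: a a a b B B B  =>  a a a b B B B B   (applied B -> B B)
  Step 12: a a a b B B B B  =>  a a a b B B B B B   (applied B -> B B)
  Step 13: a a a b B B B B B  =>  a a a b b B B B B   (applied B -> b)
  Step 14: a a a b b B B B B  =>  a a a b b b B B B   (applied B -> b)
  Step 15: a a a b b b B B B  =>  a a a b b b b B B   (applied B -> b)
  Step 16: a a a b b b b B B  =>  a a a b b b b B B B   (applied B -> B B)
  Step 17: a a a b b b b B B B  =>  a a a b b b b B B B B   (applied B -> B B)
  Step 18: a a a b b b b B B B B  =>  a a a b b b b B B B B B   (applied B -> B B)
  Step 19: a a a b b b b B B B B B  =>  a a a b b b b b B B B B   (applied B -> b)
  Step 20: a a a b b b b b B B B B  =>  a a a b b b b b b B B B   (applied B -> b)
  Step 21: a a a b b b b b b B B B  =>  a a a b b b b b b B B B B   (applied B -> B B)
  Step 22: a a a b b b b b b B B B B  =>  a a a b b b b b b b B B B   (applied B -> b)
  Step 23: a a a b b b b b b b B B B  =>  a a a b b b b b b b b B B   (applied B -> b)
  Step 24: a a a b b b b b b b b B B  =>  a a a b b b b b b b b b B   (applied B -> b)
  Step 25: a a a b b b b b b b b b B  =>  a a a b b b b b b b b b b   (applied B -> b)
Final yield: a a a b b b b b b b b b b
Total rewrite steps: 25

25


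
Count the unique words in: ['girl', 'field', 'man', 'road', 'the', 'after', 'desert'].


Listing all tokens and tracking unique types:
  Token 1: 'girl' -> NEW (unique so far: 1)
  Token 2: 'field' -> NEW (unique so far: 2)
  Token 3: 'man' -> NEW (unique so far: 3)
  Token 4: 'road' -> NEW (unique so far: 4)
  Token 5: 'the' -> NEW (unique so far: 5)
  Token 6: 'after' -> NEW (unique so far: 6)
  Token 7: 'desert' -> NEW (unique so far: 7)
Unique types: ('after', 'desert', 'field', 'girl', 'man', 'road', 'the')
Vocabulary size: 7

7


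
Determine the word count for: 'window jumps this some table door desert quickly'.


Counting words by splitting on spaces:
  Word 1: 'window'
  Word 2: 'jumps'
  Word 3: 'this'
  Word 4: 'some'
  Word 5: 'table'
  Word 6: 'door'
  Word 7: 'desert'
  Word 8: 'quickly'
Total words: 8

8


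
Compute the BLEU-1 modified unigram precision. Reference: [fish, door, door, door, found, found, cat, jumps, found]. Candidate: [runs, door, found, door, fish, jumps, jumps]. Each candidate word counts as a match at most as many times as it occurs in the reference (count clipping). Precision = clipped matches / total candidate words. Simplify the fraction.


Reference word counts: {'cat': 1, 'door': 3, 'fish': 1, 'found': 3, 'jumps': 1}
Checking each candidate word (with clipping):
  'runs' -> not in reference -> no match (matches: 0)
  'door' -> in reference (ref count 3, used 1/3) -> match (matches: 1)
  'found' -> in reference (ref count 3, used 1/3) -> match (matches: 2)
  'door' -> in reference (ref count 3, used 2/3) -> match (matches: 3)
  'fish' -> in reference (ref count 1, used 1/1) -> match (matches: 4)
  'jumps' -> in reference (ref count 1, used 1/1) -> match (matches: 5)
  'jumps' -> ref count 1 already used up (1/1) -> clipped, no match (matches: 5)
Clipped matches: 5, Candidate length: 7
Precision = 5/7

5/7


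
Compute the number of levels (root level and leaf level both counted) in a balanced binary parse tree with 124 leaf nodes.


In a balanced binary tree with n leaves the deepest leaf is ceil(log2(n)) edges below the root,
so counting node levels inclusive of root and leaves gives ceil(log2(n)) + 1 levels.
log2(124) = 6.9542
ceil(6.9542) = 7
levels = 7 + 1 = 8

8


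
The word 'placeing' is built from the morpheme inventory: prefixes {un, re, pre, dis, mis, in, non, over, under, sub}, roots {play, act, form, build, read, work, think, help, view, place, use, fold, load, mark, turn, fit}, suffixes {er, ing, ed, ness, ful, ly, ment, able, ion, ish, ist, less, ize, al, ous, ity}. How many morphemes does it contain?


Segmenting 'placeing' against the inventory:
  'place' -> root (morpheme 1)
  'ing' -> suffix (morpheme 2)
Total morphemes: 2

2


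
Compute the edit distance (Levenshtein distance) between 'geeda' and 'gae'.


Building DP table for s1='geeda' (len 5) and s2='gae' (len 3):
       g  a  e
    0  1  2  3
  g 1  0  1  2
  e 2  1  1  1
  e 3  2  2  1
  d 4  3  3  2
  a 5  4  3  3
Edit distance = dp[5][3] = 3

3


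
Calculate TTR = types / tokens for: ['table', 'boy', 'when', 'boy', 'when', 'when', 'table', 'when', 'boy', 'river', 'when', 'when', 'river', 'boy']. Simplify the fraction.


Tokens: 14
Unique types: ('boy', 'river', 'table', 'when') = 4
TTR = 4/14
Simplify: divide both by 2 -> 2/7
TTR = 2/7

2/7


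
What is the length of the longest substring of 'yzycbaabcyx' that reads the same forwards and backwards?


Scanning 'yzycbaabcyx' for palindromic substrings.
Substring at positions 2-9: 'ycbaabcy'.
Check: reverse('ycbaabcy') = 'ycbaabcy' -> palindrome confirmed.
Neighbouring characters ('z' / 'x') break symmetry, so it cannot extend further.
No longer palindromic substring exists; longest length = 8

8


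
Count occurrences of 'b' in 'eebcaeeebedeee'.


Scanning 'eebcaeeebedeee' for 'b':
  Position 2: 'b' -> MATCH (count: 1)
  Position 8: 'b' -> MATCH (count: 2)
Total occurrences of 'b': 2

2


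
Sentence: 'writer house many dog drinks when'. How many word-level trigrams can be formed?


Word trigrams from [6] words:
  Trigram 1: (writer house many)
  Trigram 2: (house many dog)
  Trigram 3: (many dog drinks)
  Trigram 4: (dog drinks when)
Total word trigrams: 6 - 2 = 4

4


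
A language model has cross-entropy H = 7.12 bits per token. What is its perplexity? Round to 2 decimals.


Perplexity formula: PP = 2^H
H = 7.12
PP = 2^7.12
Decompose: 2^7.12 = 2^7 * 2^0.12
2^7 = 128, 2^0.12 ~ 1.0867349
PP ~ 128 * 1.0867349 = 139.1020672
Rounded to 2 decimals: 139.10

139.10


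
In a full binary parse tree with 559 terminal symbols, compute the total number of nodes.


Leaf nodes (terminals): 559
Internal nodes = n - 1 = 559 - 1 = 558
Total = leaves + internal = 559 + 558 = 1117

1117


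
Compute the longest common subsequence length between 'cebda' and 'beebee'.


DP table for LCS of 'cebda' and 'beebee':
       b  e  e  b  e  e
    0  0  0  0  0  0  0
  c 0  0  0  0  0  0  0
  e 0  0  1  1  1  1  1
  b 0  1  1  1  2  2  2
  d 0  1  1  1  2  2  2
  a 0  1  1  1  2  2  2
LCS: 'eb'
LCS length = 2

2


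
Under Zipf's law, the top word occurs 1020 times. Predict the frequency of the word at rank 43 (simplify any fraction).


Zipf's law: freq(rank) = f1 / rank
f1 = 1020, rank = 43
freq = 1020 / 43
GCD(1020, 43) = 1
Simplified: 1020/43

1020/43


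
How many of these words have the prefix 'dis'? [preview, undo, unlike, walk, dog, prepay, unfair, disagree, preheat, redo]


Checking each word for prefix 'dis':
  'preview' -> no (count: 0)
  'undo' -> no (count: 0)
  'unlike' -> no (count: 0)
  'walk' -> no (count: 0)
  'dog' -> no (count: 0)
  'prepay' -> no (count: 0)
  'unfair' -> no (count: 0)
  'disagree' -> YES, starts with 'dis' (count: 1)
  'preheat' -> no (count: 1)
  'redo' -> no (count: 1)
Total with prefix 'dis': 1

1


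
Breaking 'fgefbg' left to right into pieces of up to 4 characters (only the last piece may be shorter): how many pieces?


'fgefbg' has 6 characters.
Chunking with max size 4:
  Chunk 1: 'fgef' (positions 0-3)
  Chunk 2: 'bg' (positions 4-5)
Total chunks: ceil(6 / 4) = 2

2


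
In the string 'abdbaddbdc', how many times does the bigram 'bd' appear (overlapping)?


Scanning 'abdbaddbdc' for bigram 'bd':
  Position 0: 'ab' -> no
  Position 1: 'bd' -> MATCH
  Position 2: 'db' -> no
  Position 3: 'ba' -> no
  Position 4: 'ad' -> no
  Position 5: 'dd' -> no
  Position 6: 'db' -> no
  Position 7: 'bd' -> MATCH
  Position 8: 'dc' -> no
Total matches: 2

2


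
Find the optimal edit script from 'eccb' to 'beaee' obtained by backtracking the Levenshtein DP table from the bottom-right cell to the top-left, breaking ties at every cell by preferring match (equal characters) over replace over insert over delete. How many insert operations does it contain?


Edit distance = 4. Backtracking from cell (4, 5) with preference match > replace > insert > delete,
then listing the resulting alignment 'eccb' -> 'beaee' left to right:
  Step 1: insert 'b' [insertion #1]
  Step 2: keep 'e'
  Step 3: replace c->a
  Step 4: replace c->e
  Step 5: replace b->e
Total insertions: 1

1


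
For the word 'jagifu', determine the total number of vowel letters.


Scanning each character of 'jagifu':
  Position 1: 'j' -> consonant (running count: 0)
  Position 2: 'a' -> vowel (running count: 1)
  Position 3: 'g' -> consonant (running count: 1)
  Position 4: 'i' -> vowel (running count: 2)
  Position 5: 'f' -> consonant (running count: 2)
  Position 6: 'u' -> vowel (running count: 3)
Total vowels: 3

3


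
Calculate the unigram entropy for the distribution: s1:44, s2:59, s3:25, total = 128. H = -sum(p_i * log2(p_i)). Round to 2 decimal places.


Computing entropy H = -sum(p_i * log2(p_i)):
  s1: p = 44/128 = 0.3438, -p*log2(p) = 0.5296
  s2: p = 59/128 = 0.4609, -p*log2(p) = 0.5150
  s3: p = 25/128 = 0.1953, -p*log2(p) = 0.4602
H = sum of terms = 1.5048
Rounded to 2 decimals: 1.50

1.50


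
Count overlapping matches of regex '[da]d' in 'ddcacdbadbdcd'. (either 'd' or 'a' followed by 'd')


Pattern: [da]d means either 'd' or 'a' followed by 'd'.
Scanning 'ddcacdbadbdcd' position-by-position:
  Pos 0: window 'dd' -> MATCH
  Pos 1: window 'dc' -> no
  Pos 2: window 'ca' -> no
  Pos 3: window 'ac' -> no
  Pos 4: window 'cd' -> no
  Pos 5: window 'db' -> no
  Pos 6: window 'ba' -> no
  Pos 7: window 'ad' -> MATCH
  Pos 8: window 'db' -> no
  Pos 9: window 'bd' -> no
  Pos 10: window 'dc' -> no
  Pos 11: window 'cd' -> no
  Pos 12: window 'd' -> no
Total matches: 2

2


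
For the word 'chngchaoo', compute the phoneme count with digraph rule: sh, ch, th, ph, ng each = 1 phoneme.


Parsing 'chngchaoo' greedily, digraphs first:
  'ch' -> digraph (1 consonant phoneme) (phonemes so far: 1)
  'ng' -> digraph (1 consonant phoneme) (phonemes so far: 2)
  'ch' -> digraph (1 consonant phoneme) (phonemes so far: 3)
  'a' -> vowel phoneme (phonemes so far: 4)
  'o' -> vowel phoneme (phonemes so far: 5)
  'o' -> vowel phoneme (phonemes so far: 6)
Total phonemes: 6

6


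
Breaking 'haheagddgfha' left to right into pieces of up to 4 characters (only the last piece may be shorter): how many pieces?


'haheagddgfha' has 12 characters.
Chunking with max size 4:
  Chunk 1: 'hahe' (positions 0-3)
  Chunk 2: 'agdd' (positions 4-7)
  Chunk 3: 'gfha' (positions 8-11)
Total chunks: ceil(12 / 4) = 3

3


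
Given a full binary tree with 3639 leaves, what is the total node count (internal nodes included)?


Leaf nodes (terminals): 3639
Internal nodes = n - 1 = 3639 - 1 = 3638
Total = leaves + internal = 3639 + 3638 = 7277

7277


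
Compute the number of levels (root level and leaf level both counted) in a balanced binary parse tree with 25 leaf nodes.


In a balanced binary tree with n leaves the deepest leaf is ceil(log2(n)) edges below the root,
so counting node levels inclusive of root and leaves gives ceil(log2(n)) + 1 levels.
log2(25) = 4.6439
ceil(4.6439) = 5
levels = 5 + 1 = 6

6


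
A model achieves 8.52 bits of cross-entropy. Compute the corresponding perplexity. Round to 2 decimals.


Perplexity formula: PP = 2^H
H = 8.52
PP = 2^8.52
Decompose: 2^8.52 = 2^8 * 2^0.52
2^8 = 256, 2^0.52 ~ 1.4339552
PP ~ 256 * 1.4339552 = 367.0925312
Rounded to 2 decimals: 367.09

367.09


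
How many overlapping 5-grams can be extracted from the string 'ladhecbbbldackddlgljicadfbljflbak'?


String 'ladhecbbbldackddlgljicadfbljflbak' has length L = 33.
Number of overlapping n-grams = L - n + 1
Substituting: 33 - 5 + 1 = 29

29


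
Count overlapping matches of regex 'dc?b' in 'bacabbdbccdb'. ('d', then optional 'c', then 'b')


Pattern: dc?b means 'd', then optional 'c', then 'b'.
Scanning 'bacabbdbccdb' position-by-position:
  Pos 0: window 'bac' -> no
  Pos 1: window 'aca' -> no
  Pos 2: window 'cab' -> no
  Pos 3: window 'abb' -> no
  Pos 4: window 'bbd' -> no
  Pos 5: window 'bdb' -> no
  Pos 6: window 'dbc' -> MATCH
  Pos 7: window 'bcc' -> no
  Pos 8: window 'ccd' -> no
  Pos 9: window 'cdb' -> no
  Pos 10: window 'db' -> MATCH
  Pos 11: window 'b' -> no
Total matches: 2

2


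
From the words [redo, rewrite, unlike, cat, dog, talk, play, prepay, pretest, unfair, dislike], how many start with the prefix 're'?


Checking each word for prefix 're':
  'redo' -> YES, starts with 're' (count: 1)
  'rewrite' -> YES, starts with 're' (count: 2)
  'unlike' -> no (count: 2)
  'cat' -> no (count: 2)
  'dog' -> no (count: 2)
  'talk' -> no (count: 2)
  'play' -> no (count: 2)
  'prepay' -> no (count: 2)
  'pretest' -> no (count: 2)
  'unfair' -> no (count: 2)
  'dislike' -> no (count: 2)
Total with prefix 're': 2

2


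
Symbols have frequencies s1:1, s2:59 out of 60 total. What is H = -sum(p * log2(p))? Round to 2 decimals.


Computing entropy H = -sum(p_i * log2(p_i)):
  s1: p = 1/60 = 0.0167, -p*log2(p) = 0.0984
  s2: p = 59/60 = 0.9833, -p*log2(p) = 0.0238
H = sum of terms = 0.1222
Rounded to 2 decimals: 0.12

0.12


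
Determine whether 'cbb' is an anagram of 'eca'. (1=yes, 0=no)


Sort characters of 'cbb': 'bbc'
Sort characters of 'eca': 'ace'
Sorted forms differ -> they are NOT anagrams
Result: 0

0


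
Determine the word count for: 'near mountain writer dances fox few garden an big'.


Counting words by splitting on spaces:
  Word 1: 'near'
  Word 2: 'mountain'
  Word 3: 'writer'
  Word 4: 'dances'
  Word 5: 'fox'
  Word 6: 'few'
  Word 7: 'garden'
  Word 8: 'an'
  Word 9: 'big'
Total words: 9

9


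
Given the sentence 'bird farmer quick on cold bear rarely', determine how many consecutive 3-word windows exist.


Word trigrams from [7] words:
  Trigram 1: (bird farmer quick)
  Trigram 2: (farmer quick on)
  Trigram 3: (quick on cold)
  Trigram 4: (on cold bear)
  Trigram 5: (cold bear rarely)
Total word trigrams: 7 - 2 = 5

5


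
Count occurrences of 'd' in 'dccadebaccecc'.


Scanning 'dccadebaccecc' for 'd':
  Position 0: 'd' -> MATCH (count: 1)
  Position 4: 'd' -> MATCH (count: 2)
Total occurrences of 'd': 2

2


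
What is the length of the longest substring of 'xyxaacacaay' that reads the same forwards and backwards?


Scanning 'xyxaacacaay' for palindromic substrings.
Substring at positions 3-9: 'aacacaa'.
Check: reverse('aacacaa') = 'aacacaa' -> palindrome confirmed.
Neighbouring characters ('x' / 'y') break symmetry, so it cannot extend further.
No longer palindromic substring exists; longest length = 7

7


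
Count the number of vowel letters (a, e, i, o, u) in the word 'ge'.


Scanning each character of 'ge':
  Position 1: 'g' -> consonant (running count: 0)
  Position 2: 'e' -> vowel (running count: 1)
Total vowels: 1

1


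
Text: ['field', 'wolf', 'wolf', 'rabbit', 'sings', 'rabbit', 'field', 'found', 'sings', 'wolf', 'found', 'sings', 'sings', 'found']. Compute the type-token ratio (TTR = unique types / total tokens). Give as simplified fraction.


Tokens: 14
Unique types: ('field', 'found', 'rabbit', 'sings', 'wolf') = 5
TTR = 5/14
Already in lowest terms.

5/14


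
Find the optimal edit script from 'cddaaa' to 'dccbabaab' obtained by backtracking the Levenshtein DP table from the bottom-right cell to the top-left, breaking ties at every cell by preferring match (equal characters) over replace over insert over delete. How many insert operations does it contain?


Edit distance = 5. Backtracking from cell (6, 9) with preference match > replace > insert > delete,
then listing the resulting alignment 'cddaaa' -> 'dccbabaab' left to right:
  Step 1: insert 'd' [insertion #1]
  Step 2: keep 'c'
  Step 3: replace d->c
  Step 4: replace d->b
  Step 5: keep 'a'
  Step 6: insert 'b' [insertion #2]
  Step 7: keep 'a'
  Step 8: keep 'a'
  Step 9: insert 'b' [insertion #3]
Total insertions: 3

3


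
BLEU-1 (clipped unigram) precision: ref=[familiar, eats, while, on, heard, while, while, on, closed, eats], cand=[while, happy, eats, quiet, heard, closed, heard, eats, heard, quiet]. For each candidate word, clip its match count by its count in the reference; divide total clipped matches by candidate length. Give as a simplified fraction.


Reference word counts: {'closed': 1, 'eats': 2, 'familiar': 1, 'heard': 1, 'on': 2, 'while': 3}
Checking each candidate word (with clipping):
  'while' -> in reference (ref count 3, used 1/3) -> match (matches: 1)
  'happy' -> not in reference -> no match (matches: 1)
  'eats' -> in reference (ref count 2, used 1/2) -> match (matches: 2)
  'quiet' -> not in reference -> no match (matches: 2)
  'heard' -> in reference (ref count 1, used 1/1) -> match (matches: 3)
  'closed' -> in reference (ref count 1, used 1/1) -> match (matches: 4)
  'heard' -> ref count 1 already used up (1/1) -> clipped, no match (matches: 4)
  'eats' -> in reference (ref count 2, used 2/2) -> match (matches: 5)
  'heard' -> ref count 1 already used up (1/1) -> clipped, no match (matches: 5)
  'quiet' -> not in reference -> no match (matches: 5)
Clipped matches: 5, Candidate length: 10
Precision = 5/10 = 1/2

1/2


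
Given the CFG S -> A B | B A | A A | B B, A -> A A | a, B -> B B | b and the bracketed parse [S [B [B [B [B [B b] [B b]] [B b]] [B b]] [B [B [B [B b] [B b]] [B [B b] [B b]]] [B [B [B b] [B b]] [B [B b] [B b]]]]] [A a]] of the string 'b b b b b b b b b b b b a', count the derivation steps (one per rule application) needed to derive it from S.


Every bracketed nonterminal node [X ...] in the tree is produced by exactly one rule application.
Reading the tree off as a leftmost derivation:
  Step 1: S  =>  B A   (applied S -> B A)
  Step 2: B A  =>  B B A   (applied B -> B B)
  Step 3: B B A  =>  B B B A   (applied B -> B B)
  Step 4: B B B A  =>  B B B B A   (applied B -> B B)
  Step 5: B B B B A  =>  B B B B B A   (applied B -> B B)
  Step 6: B B B B B A  =>  b B B B B A   (applied B -> b)
  Step 7: b B B B B A  =>  b b B B B A   (applied B -> b)
  Step 8: b b B B B A  =>  b b b B B A   (applied B -> b)
  Step 9: b b b B B A  =>  b b b b B A   (applied B -> b)
  Step 10: b b b b B A  =>  b b b b B B A   (applied B -> B B)
  Step 11: b b b b B B A  =>  b b b b B B B A   (applied B -> B B)
  Step 12: b b b b B B B A  =>  b b b b B B B B A   (applied B -> B B)
  Step 13: b b b b B B B B A  =>  b b b b b B B B A   (applied B -> b)
  Step 14: b b b b b B B B A  =>  b b b b b b B B A   (applied B -> b)
  Step 15: b b b b b b B B A  =>  b b b b b b B B B A   (applied B -> B B)
  Step 16: b b b b b b B B B A  =>  b b b b b b b B B A   (applied B -> b)
  Step 17: b b b b b b b B B A  =>  b b b b b b b b B A   (applied B -> b)
  Step 18: b b b b b b b b B A  =>  b b b b b b b b B B A   (applied B -> B B)
  Step 19: b b b b b b b b B B A  =>  b b b b b b b b B B B A   (applied B -> B B)
  Step 20: b b b b b b b b B B B A  =>  b b b b b b b b b B B A   (applied B -> b)
  Step 21: b b b b b b b b b B B A  =>  b b b b b b b b b b B A   (applied B -> b)
  Step 22: b b b b b b b b b b B A  =>  b b b b b b b b b b B B A   (applied B -> B B)
  Step 23: b b b b b b b b b b B B A  =>  b b b b b b b b b b b B A   (applied B -> b)
  Step 24: b b b b b b b b b b b B A  =>  b b b b b b b b b b b b A   (applied B -> b)
  Step 25: b b b b b b b b b b b b A  =>  b b b b b b b b b b b b a   (applied A -> a)
Final yield: b b b b b b b b b b b b a
Total rewrite steps: 25

25


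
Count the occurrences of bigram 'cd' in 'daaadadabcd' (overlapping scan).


Scanning 'daaadadabcd' for bigram 'cd':
  Position 0: 'da' -> no
  Position 1: 'aa' -> no
  Position 2: 'aa' -> no
  Position 3: 'ad' -> no
  Position 4: 'da' -> no
  Position 5: 'ad' -> no
  Position 6: 'da' -> no
  Position 7: 'ab' -> no
  Position 8: 'bc' -> no
  Position 9: 'cd' -> MATCH
Total matches: 1

1


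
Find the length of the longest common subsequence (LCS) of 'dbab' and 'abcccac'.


DP table for LCS of 'dbab' and 'abcccac':
       a  b  c  c  c  a  c
    0  0  0  0  0  0  0  0
  d 0  0  0  0  0  0  0  0
  b 0  0  1  1  1  1  1  1
  a 0  1  1  1  1  1  2  2
  b 0  1  2  2  2  2  2  2
LCS: 'ba'
LCS length = 2

2


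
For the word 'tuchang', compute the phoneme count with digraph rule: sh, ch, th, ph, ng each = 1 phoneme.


Parsing 'tuchang' greedily, digraphs first:
  't' -> consonant phoneme (phonemes so far: 1)
  'u' -> vowel phoneme (phonemes so far: 2)
  'ch' -> digraph (1 consonant phoneme) (phonemes so far: 3)
  'a' -> vowel phoneme (phonemes so far: 4)
  'ng' -> digraph (1 consonant phoneme) (phonemes so far: 5)
Total phonemes: 5

5


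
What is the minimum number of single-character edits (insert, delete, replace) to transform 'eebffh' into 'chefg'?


Building DP table for s1='eebffh' (len 6) and s2='chefg' (len 5):
       c  h  e  f  g
    0  1  2  3  4  5
  e 1  1  2  2  3  4
  e 2  2  2  2  3  4
  b 3  3  3  3  3  4
  f 4  4  4  4  3  4
  f 5  5  5  5  4  4
  h 6  6  5  6  5  5
Edit distance = dp[6][5] = 5

5


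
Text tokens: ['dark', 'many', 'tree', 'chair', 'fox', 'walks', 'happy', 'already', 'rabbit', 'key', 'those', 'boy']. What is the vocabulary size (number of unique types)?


Listing all tokens and tracking unique types:
  Token 1: 'dark' -> NEW (unique so far: 1)
  Token 2: 'many' -> NEW (unique so far: 2)
  Token 3: 'tree' -> NEW (unique so far: 3)
  Token 4: 'chair' -> NEW (unique so far: 4)
  Token 5: 'fox' -> NEW (unique so far: 5)
  Token 6: 'walks' -> NEW (unique so far: 6)
  Token 7: 'happy' -> NEW (unique so far: 7)
  Token 8: 'already' -> NEW (unique so far: 8)
  Token 9: 'rabbit' -> NEW (unique so far: 9)
  Token 10: 'key' -> NEW (unique so far: 10)
  Token 11: 'those' -> NEW (unique so far: 11)
  Token 12: 'boy' -> NEW (unique so far: 12)
Unique types: ('already', 'boy', 'chair', 'dark', 'fox', 'happy', 'key', 'many', 'rabbit', 'those', 'tree', 'walks')
Vocabulary size: 12

12


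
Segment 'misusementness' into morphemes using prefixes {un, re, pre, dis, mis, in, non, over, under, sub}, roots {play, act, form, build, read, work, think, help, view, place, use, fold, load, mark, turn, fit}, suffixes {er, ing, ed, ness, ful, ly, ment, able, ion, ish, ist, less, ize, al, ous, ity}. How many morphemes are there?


Segmenting 'misusementness' against the inventory:
  'mis' -> prefix (morpheme 1)
  'use' -> root (morpheme 2)
  'ment' -> suffix (morpheme 3)
  'ness' -> suffix (morpheme 4)
Total morphemes: 4

4


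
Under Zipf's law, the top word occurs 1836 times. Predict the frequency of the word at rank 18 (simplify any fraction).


Zipf's law: freq(rank) = f1 / rank
f1 = 1836, rank = 18
freq = 1836 / 18
= 102

102


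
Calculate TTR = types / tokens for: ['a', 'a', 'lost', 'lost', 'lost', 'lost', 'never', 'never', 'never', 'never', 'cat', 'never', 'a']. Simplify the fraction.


Tokens: 13
Unique types: ('a', 'cat', 'lost', 'never') = 4
TTR = 4/13
Already in lowest terms.

4/13


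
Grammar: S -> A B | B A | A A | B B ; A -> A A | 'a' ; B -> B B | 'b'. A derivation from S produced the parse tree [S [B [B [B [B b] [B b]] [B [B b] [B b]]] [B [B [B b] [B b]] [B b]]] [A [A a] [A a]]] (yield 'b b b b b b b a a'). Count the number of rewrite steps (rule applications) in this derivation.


Every bracketed nonterminal node [X ...] in the tree is produced by exactly one rule application.
Reading the tree off as a leftmost derivation:
  Step 1: S  =>  B A   (applied S -> B A)
  Step 2: B A  =>  B B A   (applied B -> B B)
  Step 3: B B A  =>  B B B A   (applied B -> B B)
  Step 4: B B B A  =>  B B B B A   (applied B -> B B)
  Step 5: B B B B A  =>  b B B B A   (applied B -> b)
  Step 6: b B B B A  =>  b b B B A   (applied B -> b)
  Step 7: b b B B A  =>  b b B B B A   (applied B -> B B)
  Step 8: b b B B B A  =>  b b b B B A   (applied B -> b)
  Step 9: b b b B B A  =>  b b b b B A   (applied B -> b)
  Step 10: b b b b B A  =>  b b b b B B A   (applied B -> B B)
  Step 11: b b b b B B A  =>  b b b b B B B A   (applied B -> B B)
  Step 12: b b b b B B B A  =>  b b b b b B B A   (applied B -> b)
  Step 13: b b b b b B B A  =>  b b b b b b B A   (applied B -> b)
  Step 14: b b b b b b B A  =>  b b b b b b b A   (applied B -> b)
  Step 15: b b b b b b b A  =>  b b b b b b b A A   (applied A -> A A)
  Step 16: b b b b b b b A A  =>  b b b b b b b a A   (applied A -> a)
  Step 17: b b b b b b b a A  =>  b b b b b b b a a   (applied A -> a)
Final yield: b b b b b b b a a
Total rewrite steps: 17

17


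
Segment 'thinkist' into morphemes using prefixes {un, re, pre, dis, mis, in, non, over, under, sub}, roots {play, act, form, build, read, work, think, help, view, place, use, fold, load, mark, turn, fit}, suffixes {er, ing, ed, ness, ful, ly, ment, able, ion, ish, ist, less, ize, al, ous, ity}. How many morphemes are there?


Segmenting 'thinkist' against the inventory:
  'think' -> root (morpheme 1)
  'ist' -> suffix (morpheme 2)
Total morphemes: 2

2


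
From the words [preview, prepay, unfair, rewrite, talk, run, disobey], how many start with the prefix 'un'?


Checking each word for prefix 'un':
  'preview' -> no (count: 0)
  'prepay' -> no (count: 0)
  'unfair' -> YES, starts with 'un' (count: 1)
  'rewrite' -> no (count: 1)
  'talk' -> no (count: 1)
  'run' -> no (count: 1)
  'disobey' -> no (count: 1)
Total with prefix 'un': 1

1
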